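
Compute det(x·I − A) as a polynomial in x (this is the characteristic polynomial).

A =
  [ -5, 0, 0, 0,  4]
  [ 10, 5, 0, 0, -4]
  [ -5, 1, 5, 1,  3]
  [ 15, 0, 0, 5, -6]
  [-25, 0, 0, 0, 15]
x^5 - 25*x^4 + 250*x^3 - 1250*x^2 + 3125*x - 3125

Expanding det(x·I − A) (e.g. by cofactor expansion or by noting that A is similar to its Jordan form J, which has the same characteristic polynomial as A) gives
  χ_A(x) = x^5 - 25*x^4 + 250*x^3 - 1250*x^2 + 3125*x - 3125
which factors as (x - 5)^5. The eigenvalues (with algebraic multiplicities) are λ = 5 with multiplicity 5.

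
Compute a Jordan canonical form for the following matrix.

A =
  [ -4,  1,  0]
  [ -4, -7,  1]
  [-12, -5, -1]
J_3(-4)

The characteristic polynomial is
  det(x·I − A) = x^3 + 12*x^2 + 48*x + 64 = (x + 4)^3

Eigenvalues and multiplicities (the geometric multiplicity of λ is n − rank(A − λI), which equals the number of Jordan blocks for λ):
  λ = -4: algebraic multiplicity = 3, geometric multiplicity = 1

Determining the block sizes for each eigenvalue:
  λ = -4: one block (gm = 1), so the single block has size am = 3 → block sizes [3]

Assembling the blocks gives a Jordan form
J =
  [-4,  1,  0]
  [ 0, -4,  1]
  [ 0,  0, -4]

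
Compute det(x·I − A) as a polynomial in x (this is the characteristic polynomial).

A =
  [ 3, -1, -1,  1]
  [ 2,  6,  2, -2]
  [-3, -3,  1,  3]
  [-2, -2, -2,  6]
x^4 - 16*x^3 + 96*x^2 - 256*x + 256

Expanding det(x·I − A) (e.g. by cofactor expansion or by noting that A is similar to its Jordan form J, which has the same characteristic polynomial as A) gives
  χ_A(x) = x^4 - 16*x^3 + 96*x^2 - 256*x + 256
which factors as (x - 4)^4. The eigenvalues (with algebraic multiplicities) are λ = 4 with multiplicity 4.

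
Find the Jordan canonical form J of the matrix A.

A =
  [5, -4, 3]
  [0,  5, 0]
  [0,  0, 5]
J_2(5) ⊕ J_1(5)

The characteristic polynomial is
  det(x·I − A) = x^3 - 15*x^2 + 75*x - 125 = (x - 5)^3

Eigenvalues and multiplicities (the geometric multiplicity of λ is n − rank(A − λI), which equals the number of Jordan blocks for λ):
  λ = 5: algebraic multiplicity = 3, geometric multiplicity = 2

Determining the block sizes for each eigenvalue:
  λ = 5: 2 blocks summing to 3 forces exactly one block of size 2 and the rest size 1 → block sizes [2, 1]

Assembling the blocks gives a Jordan form
J =
  [5, 1, 0]
  [0, 5, 0]
  [0, 0, 5]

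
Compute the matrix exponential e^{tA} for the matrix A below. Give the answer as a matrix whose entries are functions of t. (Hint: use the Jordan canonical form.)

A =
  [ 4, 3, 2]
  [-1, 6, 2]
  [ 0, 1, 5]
e^{tA} =
  [-t^2*exp(5*t) - t*exp(5*t) + exp(5*t), t^2*exp(5*t) + 3*t*exp(5*t), 2*t^2*exp(5*t) + 2*t*exp(5*t)]
  [-t*exp(5*t), t*exp(5*t) + exp(5*t), 2*t*exp(5*t)]
  [-t^2*exp(5*t)/2, t^2*exp(5*t)/2 + t*exp(5*t), t^2*exp(5*t) + exp(5*t)]

Strategy: write A = P · J · P⁻¹ where J is a Jordan canonical form, so e^{tA} = P · e^{tJ} · P⁻¹, and e^{tJ} can be computed block-by-block.

A has Jordan form
J =
  [5, 1, 0]
  [0, 5, 1]
  [0, 0, 5]
(up to reordering of blocks).

Per-block formulas:
  For a 3×3 Jordan block J_3(5): exp(t · J_3(5)) = e^(5t)·(I + t·N + (t^2/2)·N^2), where N is the 3×3 nilpotent shift.

After assembling e^{tJ} and conjugating by P, we get:

e^{tA} =
  [-t^2*exp(5*t) - t*exp(5*t) + exp(5*t), t^2*exp(5*t) + 3*t*exp(5*t), 2*t^2*exp(5*t) + 2*t*exp(5*t)]
  [-t*exp(5*t), t*exp(5*t) + exp(5*t), 2*t*exp(5*t)]
  [-t^2*exp(5*t)/2, t^2*exp(5*t)/2 + t*exp(5*t), t^2*exp(5*t) + exp(5*t)]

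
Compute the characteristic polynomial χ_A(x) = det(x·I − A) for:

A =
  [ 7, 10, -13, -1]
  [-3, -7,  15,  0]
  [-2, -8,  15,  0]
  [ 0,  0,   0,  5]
x^4 - 20*x^3 + 150*x^2 - 500*x + 625

Expanding det(x·I − A) (e.g. by cofactor expansion or by noting that A is similar to its Jordan form J, which has the same characteristic polynomial as A) gives
  χ_A(x) = x^4 - 20*x^3 + 150*x^2 - 500*x + 625
which factors as (x - 5)^4. The eigenvalues (with algebraic multiplicities) are λ = 5 with multiplicity 4.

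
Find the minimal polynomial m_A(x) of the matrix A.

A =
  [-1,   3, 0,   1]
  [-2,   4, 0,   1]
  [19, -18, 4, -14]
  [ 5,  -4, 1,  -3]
x^3 - 3*x^2 + 3*x - 1

The characteristic polynomial is χ_A(x) = (x - 1)^4, so the eigenvalues are known. The minimal polynomial is
  m_A(x) = Π_λ (x − λ)^{k_λ}
where k_λ is the size of the *largest* Jordan block for λ (equivalently, the smallest k with (A − λI)^k v = 0 for every generalised eigenvector v of λ).

  λ = 1: largest Jordan block has size 3, contributing (x − 1)^3

So m_A(x) = (x - 1)^3 = x^3 - 3*x^2 + 3*x - 1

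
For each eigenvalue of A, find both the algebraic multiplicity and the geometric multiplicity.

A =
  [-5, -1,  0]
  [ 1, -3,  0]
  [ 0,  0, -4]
λ = -4: alg = 3, geom = 2

Step 1 — factor the characteristic polynomial to read off the algebraic multiplicities:
  χ_A(x) = (x + 4)^3

Step 2 — compute geometric multiplicities via the rank-nullity identity g(λ) = n − rank(A − λI):
  rank(A − (-4)·I) = 1, so dim ker(A − (-4)·I) = n − 1 = 2

Summary:
  λ = -4: algebraic multiplicity = 3, geometric multiplicity = 2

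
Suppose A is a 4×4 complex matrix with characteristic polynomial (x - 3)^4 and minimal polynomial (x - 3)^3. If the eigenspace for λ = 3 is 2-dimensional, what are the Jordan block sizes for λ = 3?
Block sizes for λ = 3: [3, 1]

Step 1 — from the characteristic polynomial, algebraic multiplicity of λ = 3 is 4. From dim ker(A − (3)·I) = 2, there are exactly 2 Jordan blocks for λ = 3.
Step 2 — from the minimal polynomial, the factor (x − 3)^3 tells us the largest block for λ = 3 has size 3.
Step 3 — with total size 4, 2 blocks, and largest block 3, the block sizes (in nonincreasing order) are [3, 1].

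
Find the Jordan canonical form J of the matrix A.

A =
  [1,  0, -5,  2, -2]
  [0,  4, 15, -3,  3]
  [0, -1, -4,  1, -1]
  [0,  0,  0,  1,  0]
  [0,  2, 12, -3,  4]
J_3(1) ⊕ J_1(1) ⊕ J_1(2)

The characteristic polynomial is
  det(x·I − A) = x^5 - 6*x^4 + 14*x^3 - 16*x^2 + 9*x - 2 = (x - 2)*(x - 1)^4

Eigenvalues and multiplicities (the geometric multiplicity of λ is n − rank(A − λI), which equals the number of Jordan blocks for λ):
  λ = 1: algebraic multiplicity = 4, geometric multiplicity = 2
  λ = 2: algebraic multiplicity = 1, geometric multiplicity = 1

Determining the block sizes for each eigenvalue:
  λ = 1: with am = 4 and gm = 2, the partition is not yet determined (e.g. several partitions of 4 into 2 parts exist). Let N = A − (1)·I. Computing rank(N^1) = 3, rank(N^2) = 2, rank(N^3) = 1; the number of blocks of size ≥ j is rank(N^{j−1}) − rank(N^j), giving [2, 1, 1]. So we have 1 block(s) of size 3, 1 block(s) of size 1 → block sizes [3, 1]
  λ = 2: one block (gm = 1), so the single block has size am = 1 → block sizes [1]

Assembling the blocks gives a Jordan form
J =
  [1, 1, 0, 0, 0]
  [0, 1, 1, 0, 0]
  [0, 0, 1, 0, 0]
  [0, 0, 0, 1, 0]
  [0, 0, 0, 0, 2]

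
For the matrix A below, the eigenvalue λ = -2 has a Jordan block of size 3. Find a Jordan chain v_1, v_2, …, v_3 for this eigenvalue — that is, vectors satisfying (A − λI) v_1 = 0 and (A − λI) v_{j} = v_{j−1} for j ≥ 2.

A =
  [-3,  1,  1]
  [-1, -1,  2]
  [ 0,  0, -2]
A Jordan chain for λ = -2 of length 3:
v_1 = (1, 1, 0)ᵀ
v_2 = (1, 2, 0)ᵀ
v_3 = (0, 0, 1)ᵀ

Let N = A − (-2)·I. We want v_3 with N^3 v_3 = 0 but N^2 v_3 ≠ 0; then v_{j-1} := N · v_j for j = 3, …, 2.

Pick v_3 = (0, 0, 1)ᵀ.
Then v_2 = N · v_3 = (1, 2, 0)ᵀ.
Then v_1 = N · v_2 = (1, 1, 0)ᵀ.

Sanity check: (A − (-2)·I) v_1 = (0, 0, 0)ᵀ = 0. ✓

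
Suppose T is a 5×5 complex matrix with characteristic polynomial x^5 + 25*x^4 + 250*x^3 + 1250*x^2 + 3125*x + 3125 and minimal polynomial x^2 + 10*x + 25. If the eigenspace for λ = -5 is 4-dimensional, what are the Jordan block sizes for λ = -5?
Block sizes for λ = -5: [2, 1, 1, 1]

Step 1 — from the characteristic polynomial, algebraic multiplicity of λ = -5 is 5. From dim ker(T − (-5)·I) = 4, there are exactly 4 Jordan blocks for λ = -5.
Step 2 — from the minimal polynomial, the factor (x + 5)^2 tells us the largest block for λ = -5 has size 2.
Step 3 — with total size 5, 4 blocks, and largest block 2, the block sizes (in nonincreasing order) are [2, 1, 1, 1].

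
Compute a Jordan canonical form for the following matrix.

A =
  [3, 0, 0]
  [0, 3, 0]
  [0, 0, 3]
J_1(3) ⊕ J_1(3) ⊕ J_1(3)

The characteristic polynomial is
  det(x·I − A) = x^3 - 9*x^2 + 27*x - 27 = (x - 3)^3

Eigenvalues and multiplicities (the geometric multiplicity of λ is n − rank(A − λI), which equals the number of Jordan blocks for λ):
  λ = 3: algebraic multiplicity = 3, geometric multiplicity = 3

Determining the block sizes for each eigenvalue:
  λ = 3: gm = am = 3, so every block has size 1 → block sizes [1, 1, 1]

Assembling the blocks gives a Jordan form
J =
  [3, 0, 0]
  [0, 3, 0]
  [0, 0, 3]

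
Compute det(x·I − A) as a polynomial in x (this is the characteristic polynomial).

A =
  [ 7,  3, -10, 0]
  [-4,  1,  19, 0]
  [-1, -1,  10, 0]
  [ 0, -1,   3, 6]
x^4 - 24*x^3 + 216*x^2 - 864*x + 1296

Expanding det(x·I − A) (e.g. by cofactor expansion or by noting that A is similar to its Jordan form J, which has the same characteristic polynomial as A) gives
  χ_A(x) = x^4 - 24*x^3 + 216*x^2 - 864*x + 1296
which factors as (x - 6)^4. The eigenvalues (with algebraic multiplicities) are λ = 6 with multiplicity 4.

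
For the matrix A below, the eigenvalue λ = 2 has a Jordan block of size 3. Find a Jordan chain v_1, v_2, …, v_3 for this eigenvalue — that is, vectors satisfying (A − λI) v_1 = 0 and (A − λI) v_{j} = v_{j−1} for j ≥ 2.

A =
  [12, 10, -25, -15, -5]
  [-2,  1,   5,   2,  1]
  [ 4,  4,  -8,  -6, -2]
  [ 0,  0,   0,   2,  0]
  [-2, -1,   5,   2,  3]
A Jordan chain for λ = 2 of length 3:
v_1 = (-10, 0, -4, 0, 0)ᵀ
v_2 = (10, -2, 4, 0, -2)ᵀ
v_3 = (1, 0, 0, 0, 0)ᵀ

Let N = A − (2)·I. We want v_3 with N^3 v_3 = 0 but N^2 v_3 ≠ 0; then v_{j-1} := N · v_j for j = 3, …, 2.

Pick v_3 = (1, 0, 0, 0, 0)ᵀ.
Then v_2 = N · v_3 = (10, -2, 4, 0, -2)ᵀ.
Then v_1 = N · v_2 = (-10, 0, -4, 0, 0)ᵀ.

Sanity check: (A − (2)·I) v_1 = (0, 0, 0, 0, 0)ᵀ = 0. ✓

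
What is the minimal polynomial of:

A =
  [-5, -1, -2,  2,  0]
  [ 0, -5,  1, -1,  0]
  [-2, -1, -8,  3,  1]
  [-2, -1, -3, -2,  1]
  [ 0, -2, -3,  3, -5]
x^3 + 15*x^2 + 75*x + 125

The characteristic polynomial is χ_A(x) = (x + 5)^5, so the eigenvalues are known. The minimal polynomial is
  m_A(x) = Π_λ (x − λ)^{k_λ}
where k_λ is the size of the *largest* Jordan block for λ (equivalently, the smallest k with (A − λI)^k v = 0 for every generalised eigenvector v of λ).

  λ = -5: largest Jordan block has size 3, contributing (x + 5)^3

So m_A(x) = (x + 5)^3 = x^3 + 15*x^2 + 75*x + 125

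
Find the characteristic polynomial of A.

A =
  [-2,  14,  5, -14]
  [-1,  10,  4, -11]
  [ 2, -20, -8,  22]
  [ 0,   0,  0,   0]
x^4

Expanding det(x·I − A) (e.g. by cofactor expansion or by noting that A is similar to its Jordan form J, which has the same characteristic polynomial as A) gives
  χ_A(x) = x^4
which factors as x^4. The eigenvalues (with algebraic multiplicities) are λ = 0 with multiplicity 4.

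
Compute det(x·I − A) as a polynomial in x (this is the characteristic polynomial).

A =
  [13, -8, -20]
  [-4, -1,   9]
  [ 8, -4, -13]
x^3 + x^2 - 5*x + 3

Expanding det(x·I − A) (e.g. by cofactor expansion or by noting that A is similar to its Jordan form J, which has the same characteristic polynomial as A) gives
  χ_A(x) = x^3 + x^2 - 5*x + 3
which factors as (x - 1)^2*(x + 3). The eigenvalues (with algebraic multiplicities) are λ = -3 with multiplicity 1, λ = 1 with multiplicity 2.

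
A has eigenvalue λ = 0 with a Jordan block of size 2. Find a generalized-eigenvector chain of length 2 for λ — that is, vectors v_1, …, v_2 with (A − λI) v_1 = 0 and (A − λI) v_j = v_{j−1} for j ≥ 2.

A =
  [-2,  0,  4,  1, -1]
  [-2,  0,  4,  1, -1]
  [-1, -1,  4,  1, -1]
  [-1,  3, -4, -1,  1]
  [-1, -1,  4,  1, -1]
A Jordan chain for λ = 0 of length 2:
v_1 = (-2, -2, -1, -1, -1)ᵀ
v_2 = (1, 0, 0, 0, 0)ᵀ

Let N = A − (0)·I. We want v_2 with N^2 v_2 = 0 but N^1 v_2 ≠ 0; then v_{j-1} := N · v_j for j = 2, …, 2.

Pick v_2 = (1, 0, 0, 0, 0)ᵀ.
Then v_1 = N · v_2 = (-2, -2, -1, -1, -1)ᵀ.

Sanity check: (A − (0)·I) v_1 = (0, 0, 0, 0, 0)ᵀ = 0. ✓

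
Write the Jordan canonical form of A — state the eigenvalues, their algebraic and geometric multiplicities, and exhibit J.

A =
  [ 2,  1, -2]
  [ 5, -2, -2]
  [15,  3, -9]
J_2(-3) ⊕ J_1(-3)

The characteristic polynomial is
  det(x·I − A) = x^3 + 9*x^2 + 27*x + 27 = (x + 3)^3

Eigenvalues and multiplicities (the geometric multiplicity of λ is n − rank(A − λI), which equals the number of Jordan blocks for λ):
  λ = -3: algebraic multiplicity = 3, geometric multiplicity = 2

Determining the block sizes for each eigenvalue:
  λ = -3: 2 blocks summing to 3 forces exactly one block of size 2 and the rest size 1 → block sizes [2, 1]

Assembling the blocks gives a Jordan form
J =
  [-3,  1,  0]
  [ 0, -3,  0]
  [ 0,  0, -3]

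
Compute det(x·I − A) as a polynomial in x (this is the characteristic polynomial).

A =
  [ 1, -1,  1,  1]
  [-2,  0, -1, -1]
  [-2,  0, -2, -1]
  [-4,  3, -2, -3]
x^4 + 4*x^3 + 6*x^2 + 4*x + 1

Expanding det(x·I − A) (e.g. by cofactor expansion or by noting that A is similar to its Jordan form J, which has the same characteristic polynomial as A) gives
  χ_A(x) = x^4 + 4*x^3 + 6*x^2 + 4*x + 1
which factors as (x + 1)^4. The eigenvalues (with algebraic multiplicities) are λ = -1 with multiplicity 4.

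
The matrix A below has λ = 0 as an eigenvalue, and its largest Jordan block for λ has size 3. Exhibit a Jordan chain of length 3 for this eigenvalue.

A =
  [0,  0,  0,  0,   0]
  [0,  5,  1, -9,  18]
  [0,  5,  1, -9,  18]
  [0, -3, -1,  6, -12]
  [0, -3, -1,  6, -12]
A Jordan chain for λ = 0 of length 3:
v_1 = (0, 3, 3, -2, -2)ᵀ
v_2 = (0, 5, 5, -3, -3)ᵀ
v_3 = (0, 1, 0, 0, 0)ᵀ

Let N = A − (0)·I. We want v_3 with N^3 v_3 = 0 but N^2 v_3 ≠ 0; then v_{j-1} := N · v_j for j = 3, …, 2.

Pick v_3 = (0, 1, 0, 0, 0)ᵀ.
Then v_2 = N · v_3 = (0, 5, 5, -3, -3)ᵀ.
Then v_1 = N · v_2 = (0, 3, 3, -2, -2)ᵀ.

Sanity check: (A − (0)·I) v_1 = (0, 0, 0, 0, 0)ᵀ = 0. ✓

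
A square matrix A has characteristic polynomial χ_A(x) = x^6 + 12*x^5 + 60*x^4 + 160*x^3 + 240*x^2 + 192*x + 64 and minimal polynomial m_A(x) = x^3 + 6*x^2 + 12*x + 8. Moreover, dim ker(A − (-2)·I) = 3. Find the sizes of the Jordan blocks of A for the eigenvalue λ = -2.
Block sizes for λ = -2: [3, 2, 1]

Step 1 — from the characteristic polynomial, algebraic multiplicity of λ = -2 is 6. From dim ker(A − (-2)·I) = 3, there are exactly 3 Jordan blocks for λ = -2.
Step 2 — from the minimal polynomial, the factor (x + 2)^3 tells us the largest block for λ = -2 has size 3.
Step 3 — with total size 6, 3 blocks, and largest block 3, the block sizes (in nonincreasing order) are [3, 2, 1].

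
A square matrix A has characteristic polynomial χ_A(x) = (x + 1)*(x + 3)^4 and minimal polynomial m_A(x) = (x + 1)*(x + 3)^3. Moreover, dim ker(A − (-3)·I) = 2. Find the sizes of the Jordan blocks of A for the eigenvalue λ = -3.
Block sizes for λ = -3: [3, 1]

Step 1 — from the characteristic polynomial, algebraic multiplicity of λ = -3 is 4. From dim ker(A − (-3)·I) = 2, there are exactly 2 Jordan blocks for λ = -3.
Step 2 — from the minimal polynomial, the factor (x + 3)^3 tells us the largest block for λ = -3 has size 3.
Step 3 — with total size 4, 2 blocks, and largest block 3, the block sizes (in nonincreasing order) are [3, 1].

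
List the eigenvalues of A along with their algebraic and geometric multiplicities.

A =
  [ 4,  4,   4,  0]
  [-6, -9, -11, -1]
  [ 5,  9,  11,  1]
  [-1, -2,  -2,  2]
λ = 2: alg = 4, geom = 2

Step 1 — factor the characteristic polynomial to read off the algebraic multiplicities:
  χ_A(x) = (x - 2)^4

Step 2 — compute geometric multiplicities via the rank-nullity identity g(λ) = n − rank(A − λI):
  rank(A − (2)·I) = 2, so dim ker(A − (2)·I) = n − 2 = 2

Summary:
  λ = 2: algebraic multiplicity = 4, geometric multiplicity = 2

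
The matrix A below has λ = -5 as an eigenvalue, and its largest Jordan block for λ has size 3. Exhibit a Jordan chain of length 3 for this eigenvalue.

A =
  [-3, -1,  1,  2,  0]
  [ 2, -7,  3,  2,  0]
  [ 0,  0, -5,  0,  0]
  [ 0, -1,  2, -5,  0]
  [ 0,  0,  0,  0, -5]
A Jordan chain for λ = -5 of length 3:
v_1 = (2, 0, 0, -2, 0)ᵀ
v_2 = (2, 2, 0, 0, 0)ᵀ
v_3 = (1, 0, 0, 0, 0)ᵀ

Let N = A − (-5)·I. We want v_3 with N^3 v_3 = 0 but N^2 v_3 ≠ 0; then v_{j-1} := N · v_j for j = 3, …, 2.

Pick v_3 = (1, 0, 0, 0, 0)ᵀ.
Then v_2 = N · v_3 = (2, 2, 0, 0, 0)ᵀ.
Then v_1 = N · v_2 = (2, 0, 0, -2, 0)ᵀ.

Sanity check: (A − (-5)·I) v_1 = (0, 0, 0, 0, 0)ᵀ = 0. ✓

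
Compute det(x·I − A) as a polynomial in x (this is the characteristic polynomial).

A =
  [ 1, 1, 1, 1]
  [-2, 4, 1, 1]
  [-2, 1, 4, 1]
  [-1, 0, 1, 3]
x^4 - 12*x^3 + 54*x^2 - 108*x + 81

Expanding det(x·I − A) (e.g. by cofactor expansion or by noting that A is similar to its Jordan form J, which has the same characteristic polynomial as A) gives
  χ_A(x) = x^4 - 12*x^3 + 54*x^2 - 108*x + 81
which factors as (x - 3)^4. The eigenvalues (with algebraic multiplicities) are λ = 3 with multiplicity 4.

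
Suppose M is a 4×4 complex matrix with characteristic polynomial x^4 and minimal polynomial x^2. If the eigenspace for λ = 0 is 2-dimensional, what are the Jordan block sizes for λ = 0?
Block sizes for λ = 0: [2, 2]

Step 1 — from the characteristic polynomial, algebraic multiplicity of λ = 0 is 4. From dim ker(M − (0)·I) = 2, there are exactly 2 Jordan blocks for λ = 0.
Step 2 — from the minimal polynomial, the factor (x − 0)^2 tells us the largest block for λ = 0 has size 2.
Step 3 — with total size 4, 2 blocks, and largest block 2, the block sizes (in nonincreasing order) are [2, 2].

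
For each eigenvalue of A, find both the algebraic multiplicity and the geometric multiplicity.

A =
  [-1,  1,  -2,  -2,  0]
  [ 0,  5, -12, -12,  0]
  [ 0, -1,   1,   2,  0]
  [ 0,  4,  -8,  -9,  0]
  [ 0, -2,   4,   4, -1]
λ = -1: alg = 5, geom = 4

Step 1 — factor the characteristic polynomial to read off the algebraic multiplicities:
  χ_A(x) = (x + 1)^5

Step 2 — compute geometric multiplicities via the rank-nullity identity g(λ) = n − rank(A − λI):
  rank(A − (-1)·I) = 1, so dim ker(A − (-1)·I) = n − 1 = 4

Summary:
  λ = -1: algebraic multiplicity = 5, geometric multiplicity = 4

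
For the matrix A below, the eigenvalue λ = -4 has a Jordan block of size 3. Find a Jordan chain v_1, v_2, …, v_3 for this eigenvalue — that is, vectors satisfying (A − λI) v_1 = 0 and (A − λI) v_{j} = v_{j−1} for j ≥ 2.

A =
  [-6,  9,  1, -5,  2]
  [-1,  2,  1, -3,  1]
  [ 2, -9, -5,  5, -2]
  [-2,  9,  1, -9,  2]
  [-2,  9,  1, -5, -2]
A Jordan chain for λ = -4 of length 3:
v_1 = (3, 2, -3, 3, 3)ᵀ
v_2 = (-2, -1, 2, -2, -2)ᵀ
v_3 = (1, 0, 0, 0, 0)ᵀ

Let N = A − (-4)·I. We want v_3 with N^3 v_3 = 0 but N^2 v_3 ≠ 0; then v_{j-1} := N · v_j for j = 3, …, 2.

Pick v_3 = (1, 0, 0, 0, 0)ᵀ.
Then v_2 = N · v_3 = (-2, -1, 2, -2, -2)ᵀ.
Then v_1 = N · v_2 = (3, 2, -3, 3, 3)ᵀ.

Sanity check: (A − (-4)·I) v_1 = (0, 0, 0, 0, 0)ᵀ = 0. ✓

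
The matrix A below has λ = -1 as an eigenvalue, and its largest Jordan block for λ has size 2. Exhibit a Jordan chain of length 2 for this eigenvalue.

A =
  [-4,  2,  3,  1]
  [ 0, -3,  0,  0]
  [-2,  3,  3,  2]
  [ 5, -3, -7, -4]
A Jordan chain for λ = -1 of length 2:
v_1 = (3, 0, 6, -9)ᵀ
v_2 = (1, 0, 2, 0)ᵀ

Let N = A − (-1)·I. We want v_2 with N^2 v_2 = 0 but N^1 v_2 ≠ 0; then v_{j-1} := N · v_j for j = 2, …, 2.

Pick v_2 = (1, 0, 2, 0)ᵀ.
Then v_1 = N · v_2 = (3, 0, 6, -9)ᵀ.

Sanity check: (A − (-1)·I) v_1 = (0, 0, 0, 0)ᵀ = 0. ✓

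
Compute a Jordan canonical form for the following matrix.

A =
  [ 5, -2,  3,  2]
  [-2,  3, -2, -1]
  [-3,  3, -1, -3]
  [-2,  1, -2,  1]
J_3(2) ⊕ J_1(2)

The characteristic polynomial is
  det(x·I − A) = x^4 - 8*x^3 + 24*x^2 - 32*x + 16 = (x - 2)^4

Eigenvalues and multiplicities (the geometric multiplicity of λ is n − rank(A − λI), which equals the number of Jordan blocks for λ):
  λ = 2: algebraic multiplicity = 4, geometric multiplicity = 2

Determining the block sizes for each eigenvalue:
  λ = 2: with am = 4 and gm = 2, the partition is not yet determined (e.g. several partitions of 4 into 2 parts exist). Let N = A − (2)·I. Computing rank(N^1) = 2, rank(N^2) = 1, rank(N^3) = 0; the number of blocks of size ≥ j is rank(N^{j−1}) − rank(N^j), giving [2, 1, 1]. So we have 1 block(s) of size 3, 1 block(s) of size 1 → block sizes [3, 1]

Assembling the blocks gives a Jordan form
J =
  [2, 1, 0, 0]
  [0, 2, 1, 0]
  [0, 0, 2, 0]
  [0, 0, 0, 2]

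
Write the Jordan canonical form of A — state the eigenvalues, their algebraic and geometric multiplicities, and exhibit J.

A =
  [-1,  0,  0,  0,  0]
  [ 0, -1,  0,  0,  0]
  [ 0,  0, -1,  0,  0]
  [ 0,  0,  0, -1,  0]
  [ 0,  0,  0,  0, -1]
J_1(-1) ⊕ J_1(-1) ⊕ J_1(-1) ⊕ J_1(-1) ⊕ J_1(-1)

The characteristic polynomial is
  det(x·I − A) = x^5 + 5*x^4 + 10*x^3 + 10*x^2 + 5*x + 1 = (x + 1)^5

Eigenvalues and multiplicities (the geometric multiplicity of λ is n − rank(A − λI), which equals the number of Jordan blocks for λ):
  λ = -1: algebraic multiplicity = 5, geometric multiplicity = 5

Determining the block sizes for each eigenvalue:
  λ = -1: gm = am = 5, so every block has size 1 → block sizes [1, 1, 1, 1, 1]

Assembling the blocks gives a Jordan form
J =
  [-1,  0,  0,  0,  0]
  [ 0, -1,  0,  0,  0]
  [ 0,  0, -1,  0,  0]
  [ 0,  0,  0, -1,  0]
  [ 0,  0,  0,  0, -1]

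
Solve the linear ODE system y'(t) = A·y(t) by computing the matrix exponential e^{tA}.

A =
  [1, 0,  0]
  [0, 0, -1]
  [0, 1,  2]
e^{tA} =
  [exp(t), 0, 0]
  [0, -t*exp(t) + exp(t), -t*exp(t)]
  [0, t*exp(t), t*exp(t) + exp(t)]

Strategy: write A = P · J · P⁻¹ where J is a Jordan canonical form, so e^{tA} = P · e^{tJ} · P⁻¹, and e^{tJ} can be computed block-by-block.

A has Jordan form
J =
  [1, 1, 0]
  [0, 1, 0]
  [0, 0, 1]
(up to reordering of blocks).

Per-block formulas:
  For a 1×1 block at λ = 1: exp(t · [1]) = [e^(1t)].
  For a 2×2 Jordan block J_2(1): exp(t · J_2(1)) = e^(1t)·(I + t·N), where N is the 2×2 nilpotent shift.

After assembling e^{tJ} and conjugating by P, we get:

e^{tA} =
  [exp(t), 0, 0]
  [0, -t*exp(t) + exp(t), -t*exp(t)]
  [0, t*exp(t), t*exp(t) + exp(t)]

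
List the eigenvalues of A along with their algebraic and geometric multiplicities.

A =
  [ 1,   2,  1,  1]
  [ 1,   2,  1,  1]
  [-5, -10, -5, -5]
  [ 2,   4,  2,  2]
λ = 0: alg = 4, geom = 3

Step 1 — factor the characteristic polynomial to read off the algebraic multiplicities:
  χ_A(x) = x^4

Step 2 — compute geometric multiplicities via the rank-nullity identity g(λ) = n − rank(A − λI):
  rank(A − (0)·I) = 1, so dim ker(A − (0)·I) = n − 1 = 3

Summary:
  λ = 0: algebraic multiplicity = 4, geometric multiplicity = 3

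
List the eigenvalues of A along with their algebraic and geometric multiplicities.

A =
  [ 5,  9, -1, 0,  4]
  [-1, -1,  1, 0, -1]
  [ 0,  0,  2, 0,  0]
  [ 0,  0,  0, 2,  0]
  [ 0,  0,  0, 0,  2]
λ = 2: alg = 5, geom = 3

Step 1 — factor the characteristic polynomial to read off the algebraic multiplicities:
  χ_A(x) = (x - 2)^5

Step 2 — compute geometric multiplicities via the rank-nullity identity g(λ) = n − rank(A − λI):
  rank(A − (2)·I) = 2, so dim ker(A − (2)·I) = n − 2 = 3

Summary:
  λ = 2: algebraic multiplicity = 5, geometric multiplicity = 3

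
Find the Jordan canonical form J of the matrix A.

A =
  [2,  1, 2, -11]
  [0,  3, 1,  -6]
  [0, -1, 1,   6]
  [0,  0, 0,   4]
J_3(2) ⊕ J_1(4)

The characteristic polynomial is
  det(x·I − A) = x^4 - 10*x^3 + 36*x^2 - 56*x + 32 = (x - 4)*(x - 2)^3

Eigenvalues and multiplicities (the geometric multiplicity of λ is n − rank(A − λI), which equals the number of Jordan blocks for λ):
  λ = 2: algebraic multiplicity = 3, geometric multiplicity = 1
  λ = 4: algebraic multiplicity = 1, geometric multiplicity = 1

Determining the block sizes for each eigenvalue:
  λ = 2: one block (gm = 1), so the single block has size am = 3 → block sizes [3]
  λ = 4: one block (gm = 1), so the single block has size am = 1 → block sizes [1]

Assembling the blocks gives a Jordan form
J =
  [2, 1, 0, 0]
  [0, 2, 1, 0]
  [0, 0, 2, 0]
  [0, 0, 0, 4]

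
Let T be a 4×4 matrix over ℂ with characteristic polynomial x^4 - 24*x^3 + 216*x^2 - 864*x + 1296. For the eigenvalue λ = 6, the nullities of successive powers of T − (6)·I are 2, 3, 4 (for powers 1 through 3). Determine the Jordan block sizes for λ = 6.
Block sizes for λ = 6: [3, 1]

From the dimensions of kernels of powers, the number of Jordan blocks of size at least j is d_j − d_{j−1} where d_j = dim ker(N^j) (with d_0 = 0). Computing the differences gives [2, 1, 1].
The number of blocks of size exactly k is (#blocks of size ≥ k) − (#blocks of size ≥ k + 1), so the partition is: 1 block(s) of size 1, 1 block(s) of size 3.
In nonincreasing order the block sizes are [3, 1].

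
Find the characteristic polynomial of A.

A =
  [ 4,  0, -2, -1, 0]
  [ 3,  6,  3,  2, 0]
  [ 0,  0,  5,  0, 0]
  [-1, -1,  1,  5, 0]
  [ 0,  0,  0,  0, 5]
x^5 - 25*x^4 + 250*x^3 - 1250*x^2 + 3125*x - 3125

Expanding det(x·I − A) (e.g. by cofactor expansion or by noting that A is similar to its Jordan form J, which has the same characteristic polynomial as A) gives
  χ_A(x) = x^5 - 25*x^4 + 250*x^3 - 1250*x^2 + 3125*x - 3125
which factors as (x - 5)^5. The eigenvalues (with algebraic multiplicities) are λ = 5 with multiplicity 5.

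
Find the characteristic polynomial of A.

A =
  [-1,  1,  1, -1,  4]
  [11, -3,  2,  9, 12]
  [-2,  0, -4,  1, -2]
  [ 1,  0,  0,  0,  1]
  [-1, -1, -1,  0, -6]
x^5 + 14*x^4 + 73*x^3 + 172*x^2 + 176*x + 64

Expanding det(x·I − A) (e.g. by cofactor expansion or by noting that A is similar to its Jordan form J, which has the same characteristic polynomial as A) gives
  χ_A(x) = x^5 + 14*x^4 + 73*x^3 + 172*x^2 + 176*x + 64
which factors as (x + 1)^2*(x + 4)^3. The eigenvalues (with algebraic multiplicities) are λ = -4 with multiplicity 3, λ = -1 with multiplicity 2.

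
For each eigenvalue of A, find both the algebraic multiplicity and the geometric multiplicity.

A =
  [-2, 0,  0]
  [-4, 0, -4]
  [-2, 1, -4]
λ = -2: alg = 3, geom = 2

Step 1 — factor the characteristic polynomial to read off the algebraic multiplicities:
  χ_A(x) = (x + 2)^3

Step 2 — compute geometric multiplicities via the rank-nullity identity g(λ) = n − rank(A − λI):
  rank(A − (-2)·I) = 1, so dim ker(A − (-2)·I) = n − 1 = 2

Summary:
  λ = -2: algebraic multiplicity = 3, geometric multiplicity = 2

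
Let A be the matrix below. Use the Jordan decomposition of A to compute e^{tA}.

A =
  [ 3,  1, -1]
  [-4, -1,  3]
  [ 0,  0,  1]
e^{tA} =
  [2*t*exp(t) + exp(t), t*exp(t), t^2*exp(t)/2 - t*exp(t)]
  [-4*t*exp(t), -2*t*exp(t) + exp(t), -t^2*exp(t) + 3*t*exp(t)]
  [0, 0, exp(t)]

Strategy: write A = P · J · P⁻¹ where J is a Jordan canonical form, so e^{tA} = P · e^{tJ} · P⁻¹, and e^{tJ} can be computed block-by-block.

A has Jordan form
J =
  [1, 1, 0]
  [0, 1, 1]
  [0, 0, 1]
(up to reordering of blocks).

Per-block formulas:
  For a 3×3 Jordan block J_3(1): exp(t · J_3(1)) = e^(1t)·(I + t·N + (t^2/2)·N^2), where N is the 3×3 nilpotent shift.

After assembling e^{tJ} and conjugating by P, we get:

e^{tA} =
  [2*t*exp(t) + exp(t), t*exp(t), t^2*exp(t)/2 - t*exp(t)]
  [-4*t*exp(t), -2*t*exp(t) + exp(t), -t^2*exp(t) + 3*t*exp(t)]
  [0, 0, exp(t)]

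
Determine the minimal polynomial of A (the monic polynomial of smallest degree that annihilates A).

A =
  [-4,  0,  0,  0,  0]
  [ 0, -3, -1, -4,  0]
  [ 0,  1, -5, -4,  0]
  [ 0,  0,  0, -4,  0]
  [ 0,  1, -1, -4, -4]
x^2 + 8*x + 16

The characteristic polynomial is χ_A(x) = (x + 4)^5, so the eigenvalues are known. The minimal polynomial is
  m_A(x) = Π_λ (x − λ)^{k_λ}
where k_λ is the size of the *largest* Jordan block for λ (equivalently, the smallest k with (A − λI)^k v = 0 for every generalised eigenvector v of λ).

  λ = -4: largest Jordan block has size 2, contributing (x + 4)^2

So m_A(x) = (x + 4)^2 = x^2 + 8*x + 16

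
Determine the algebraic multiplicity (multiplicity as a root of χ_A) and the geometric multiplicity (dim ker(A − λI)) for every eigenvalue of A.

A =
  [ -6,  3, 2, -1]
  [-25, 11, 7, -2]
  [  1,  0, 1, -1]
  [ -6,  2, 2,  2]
λ = 2: alg = 4, geom = 2

Step 1 — factor the characteristic polynomial to read off the algebraic multiplicities:
  χ_A(x) = (x - 2)^4

Step 2 — compute geometric multiplicities via the rank-nullity identity g(λ) = n − rank(A − λI):
  rank(A − (2)·I) = 2, so dim ker(A − (2)·I) = n − 2 = 2

Summary:
  λ = 2: algebraic multiplicity = 4, geometric multiplicity = 2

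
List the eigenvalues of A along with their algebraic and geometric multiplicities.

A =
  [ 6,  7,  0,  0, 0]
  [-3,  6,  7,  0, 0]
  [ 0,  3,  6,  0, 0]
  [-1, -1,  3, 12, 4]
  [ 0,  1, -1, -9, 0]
λ = 6: alg = 5, geom = 2

Step 1 — factor the characteristic polynomial to read off the algebraic multiplicities:
  χ_A(x) = (x - 6)^5

Step 2 — compute geometric multiplicities via the rank-nullity identity g(λ) = n − rank(A − λI):
  rank(A − (6)·I) = 3, so dim ker(A − (6)·I) = n − 3 = 2

Summary:
  λ = 6: algebraic multiplicity = 5, geometric multiplicity = 2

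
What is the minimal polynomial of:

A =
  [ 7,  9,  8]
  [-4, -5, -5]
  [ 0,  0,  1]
x^3 - 3*x^2 + 3*x - 1

The characteristic polynomial is χ_A(x) = (x - 1)^3, so the eigenvalues are known. The minimal polynomial is
  m_A(x) = Π_λ (x − λ)^{k_λ}
where k_λ is the size of the *largest* Jordan block for λ (equivalently, the smallest k with (A − λI)^k v = 0 for every generalised eigenvector v of λ).

  λ = 1: largest Jordan block has size 3, contributing (x − 1)^3

So m_A(x) = (x - 1)^3 = x^3 - 3*x^2 + 3*x - 1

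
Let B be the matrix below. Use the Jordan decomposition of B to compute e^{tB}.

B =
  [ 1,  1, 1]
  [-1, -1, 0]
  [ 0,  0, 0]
e^{tB} =
  [t + 1, t, t^2/2 + t]
  [-t, 1 - t, -t^2/2]
  [0, 0, 1]

Strategy: write B = P · J · P⁻¹ where J is a Jordan canonical form, so e^{tB} = P · e^{tJ} · P⁻¹, and e^{tJ} can be computed block-by-block.

B has Jordan form
J =
  [0, 1, 0]
  [0, 0, 1]
  [0, 0, 0]
(up to reordering of blocks).

Per-block formulas:
  For a 3×3 Jordan block J_3(0): exp(t · J_3(0)) = e^(0t)·(I + t·N + (t^2/2)·N^2), where N is the 3×3 nilpotent shift.

After assembling e^{tJ} and conjugating by P, we get:

e^{tB} =
  [t + 1, t, t^2/2 + t]
  [-t, 1 - t, -t^2/2]
  [0, 0, 1]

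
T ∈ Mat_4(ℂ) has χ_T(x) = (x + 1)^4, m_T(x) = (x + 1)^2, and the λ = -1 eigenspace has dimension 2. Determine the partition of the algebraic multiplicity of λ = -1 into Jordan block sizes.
Block sizes for λ = -1: [2, 2]

Step 1 — from the characteristic polynomial, algebraic multiplicity of λ = -1 is 4. From dim ker(T − (-1)·I) = 2, there are exactly 2 Jordan blocks for λ = -1.
Step 2 — from the minimal polynomial, the factor (x + 1)^2 tells us the largest block for λ = -1 has size 2.
Step 3 — with total size 4, 2 blocks, and largest block 2, the block sizes (in nonincreasing order) are [2, 2].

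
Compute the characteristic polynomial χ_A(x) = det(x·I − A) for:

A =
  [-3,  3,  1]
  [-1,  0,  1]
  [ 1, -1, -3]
x^3 + 6*x^2 + 12*x + 8

Expanding det(x·I − A) (e.g. by cofactor expansion or by noting that A is similar to its Jordan form J, which has the same characteristic polynomial as A) gives
  χ_A(x) = x^3 + 6*x^2 + 12*x + 8
which factors as (x + 2)^3. The eigenvalues (with algebraic multiplicities) are λ = -2 with multiplicity 3.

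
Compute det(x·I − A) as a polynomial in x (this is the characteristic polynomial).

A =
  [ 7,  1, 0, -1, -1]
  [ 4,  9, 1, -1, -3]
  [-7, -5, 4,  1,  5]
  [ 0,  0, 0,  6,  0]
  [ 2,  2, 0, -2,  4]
x^5 - 30*x^4 + 360*x^3 - 2160*x^2 + 6480*x - 7776

Expanding det(x·I − A) (e.g. by cofactor expansion or by noting that A is similar to its Jordan form J, which has the same characteristic polynomial as A) gives
  χ_A(x) = x^5 - 30*x^4 + 360*x^3 - 2160*x^2 + 6480*x - 7776
which factors as (x - 6)^5. The eigenvalues (with algebraic multiplicities) are λ = 6 with multiplicity 5.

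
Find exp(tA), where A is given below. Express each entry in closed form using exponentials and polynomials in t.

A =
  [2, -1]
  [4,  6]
e^{tA} =
  [-2*t*exp(4*t) + exp(4*t), -t*exp(4*t)]
  [4*t*exp(4*t), 2*t*exp(4*t) + exp(4*t)]

Strategy: write A = P · J · P⁻¹ where J is a Jordan canonical form, so e^{tA} = P · e^{tJ} · P⁻¹, and e^{tJ} can be computed block-by-block.

A has Jordan form
J =
  [4, 1]
  [0, 4]
(up to reordering of blocks).

Per-block formulas:
  For a 2×2 Jordan block J_2(4): exp(t · J_2(4)) = e^(4t)·(I + t·N), where N is the 2×2 nilpotent shift.

After assembling e^{tJ} and conjugating by P, we get:

e^{tA} =
  [-2*t*exp(4*t) + exp(4*t), -t*exp(4*t)]
  [4*t*exp(4*t), 2*t*exp(4*t) + exp(4*t)]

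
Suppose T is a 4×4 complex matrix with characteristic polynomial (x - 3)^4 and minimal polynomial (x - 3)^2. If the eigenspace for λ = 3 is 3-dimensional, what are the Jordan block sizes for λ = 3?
Block sizes for λ = 3: [2, 1, 1]

Step 1 — from the characteristic polynomial, algebraic multiplicity of λ = 3 is 4. From dim ker(T − (3)·I) = 3, there are exactly 3 Jordan blocks for λ = 3.
Step 2 — from the minimal polynomial, the factor (x − 3)^2 tells us the largest block for λ = 3 has size 2.
Step 3 — with total size 4, 3 blocks, and largest block 2, the block sizes (in nonincreasing order) are [2, 1, 1].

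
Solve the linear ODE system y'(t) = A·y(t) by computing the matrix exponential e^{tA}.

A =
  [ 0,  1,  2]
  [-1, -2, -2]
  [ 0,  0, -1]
e^{tA} =
  [t*exp(-t) + exp(-t), t*exp(-t), 2*t*exp(-t)]
  [-t*exp(-t), -t*exp(-t) + exp(-t), -2*t*exp(-t)]
  [0, 0, exp(-t)]

Strategy: write A = P · J · P⁻¹ where J is a Jordan canonical form, so e^{tA} = P · e^{tJ} · P⁻¹, and e^{tJ} can be computed block-by-block.

A has Jordan form
J =
  [-1,  1,  0]
  [ 0, -1,  0]
  [ 0,  0, -1]
(up to reordering of blocks).

Per-block formulas:
  For a 2×2 Jordan block J_2(-1): exp(t · J_2(-1)) = e^(-1t)·(I + t·N), where N is the 2×2 nilpotent shift.
  For a 1×1 block at λ = -1: exp(t · [-1]) = [e^(-1t)].

After assembling e^{tJ} and conjugating by P, we get:

e^{tA} =
  [t*exp(-t) + exp(-t), t*exp(-t), 2*t*exp(-t)]
  [-t*exp(-t), -t*exp(-t) + exp(-t), -2*t*exp(-t)]
  [0, 0, exp(-t)]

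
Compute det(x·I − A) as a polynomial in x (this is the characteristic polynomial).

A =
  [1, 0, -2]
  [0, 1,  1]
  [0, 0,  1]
x^3 - 3*x^2 + 3*x - 1

Expanding det(x·I − A) (e.g. by cofactor expansion or by noting that A is similar to its Jordan form J, which has the same characteristic polynomial as A) gives
  χ_A(x) = x^3 - 3*x^2 + 3*x - 1
which factors as (x - 1)^3. The eigenvalues (with algebraic multiplicities) are λ = 1 with multiplicity 3.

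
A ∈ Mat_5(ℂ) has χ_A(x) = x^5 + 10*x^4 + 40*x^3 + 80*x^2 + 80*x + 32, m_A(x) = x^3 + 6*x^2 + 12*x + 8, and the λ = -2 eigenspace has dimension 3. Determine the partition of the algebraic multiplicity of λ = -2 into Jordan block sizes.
Block sizes for λ = -2: [3, 1, 1]

Step 1 — from the characteristic polynomial, algebraic multiplicity of λ = -2 is 5. From dim ker(A − (-2)·I) = 3, there are exactly 3 Jordan blocks for λ = -2.
Step 2 — from the minimal polynomial, the factor (x + 2)^3 tells us the largest block for λ = -2 has size 3.
Step 3 — with total size 5, 3 blocks, and largest block 3, the block sizes (in nonincreasing order) are [3, 1, 1].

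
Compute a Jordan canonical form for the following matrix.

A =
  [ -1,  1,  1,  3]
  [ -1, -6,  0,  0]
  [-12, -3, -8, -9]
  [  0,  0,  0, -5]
J_3(-5) ⊕ J_1(-5)

The characteristic polynomial is
  det(x·I − A) = x^4 + 20*x^3 + 150*x^2 + 500*x + 625 = (x + 5)^4

Eigenvalues and multiplicities (the geometric multiplicity of λ is n − rank(A − λI), which equals the number of Jordan blocks for λ):
  λ = -5: algebraic multiplicity = 4, geometric multiplicity = 2

Determining the block sizes for each eigenvalue:
  λ = -5: with am = 4 and gm = 2, the partition is not yet determined (e.g. several partitions of 4 into 2 parts exist). Let N = A − (-5)·I. Computing rank(N^1) = 2, rank(N^2) = 1, rank(N^3) = 0; the number of blocks of size ≥ j is rank(N^{j−1}) − rank(N^j), giving [2, 1, 1]. So we have 1 block(s) of size 3, 1 block(s) of size 1 → block sizes [3, 1]

Assembling the blocks gives a Jordan form
J =
  [-5,  1,  0,  0]
  [ 0, -5,  1,  0]
  [ 0,  0, -5,  0]
  [ 0,  0,  0, -5]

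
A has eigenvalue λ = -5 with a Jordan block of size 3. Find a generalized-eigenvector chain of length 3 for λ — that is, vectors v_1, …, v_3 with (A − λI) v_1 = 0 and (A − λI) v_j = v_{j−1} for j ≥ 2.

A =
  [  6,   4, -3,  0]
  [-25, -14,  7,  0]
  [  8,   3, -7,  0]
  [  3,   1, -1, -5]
A Jordan chain for λ = -5 of length 3:
v_1 = (-3, 6, -3, 0)ᵀ
v_2 = (11, -25, 8, 3)ᵀ
v_3 = (1, 0, 0, 0)ᵀ

Let N = A − (-5)·I. We want v_3 with N^3 v_3 = 0 but N^2 v_3 ≠ 0; then v_{j-1} := N · v_j for j = 3, …, 2.

Pick v_3 = (1, 0, 0, 0)ᵀ.
Then v_2 = N · v_3 = (11, -25, 8, 3)ᵀ.
Then v_1 = N · v_2 = (-3, 6, -3, 0)ᵀ.

Sanity check: (A − (-5)·I) v_1 = (0, 0, 0, 0)ᵀ = 0. ✓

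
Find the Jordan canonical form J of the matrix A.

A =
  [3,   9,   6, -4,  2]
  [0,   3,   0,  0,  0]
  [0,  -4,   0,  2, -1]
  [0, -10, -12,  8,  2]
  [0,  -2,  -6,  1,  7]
J_2(3) ⊕ J_1(3) ⊕ J_2(6)

The characteristic polynomial is
  det(x·I − A) = x^5 - 21*x^4 + 171*x^3 - 675*x^2 + 1296*x - 972 = (x - 6)^2*(x - 3)^3

Eigenvalues and multiplicities (the geometric multiplicity of λ is n − rank(A − λI), which equals the number of Jordan blocks for λ):
  λ = 3: algebraic multiplicity = 3, geometric multiplicity = 2
  λ = 6: algebraic multiplicity = 2, geometric multiplicity = 1

Determining the block sizes for each eigenvalue:
  λ = 3: 2 blocks summing to 3 forces exactly one block of size 2 and the rest size 1 → block sizes [2, 1]
  λ = 6: one block (gm = 1), so the single block has size am = 2 → block sizes [2]

Assembling the blocks gives a Jordan form
J =
  [3, 1, 0, 0, 0]
  [0, 3, 0, 0, 0]
  [0, 0, 3, 0, 0]
  [0, 0, 0, 6, 1]
  [0, 0, 0, 0, 6]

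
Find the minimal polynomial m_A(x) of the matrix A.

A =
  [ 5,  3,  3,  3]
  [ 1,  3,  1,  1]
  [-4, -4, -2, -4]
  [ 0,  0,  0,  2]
x^2 - 4*x + 4

The characteristic polynomial is χ_A(x) = (x - 2)^4, so the eigenvalues are known. The minimal polynomial is
  m_A(x) = Π_λ (x − λ)^{k_λ}
where k_λ is the size of the *largest* Jordan block for λ (equivalently, the smallest k with (A − λI)^k v = 0 for every generalised eigenvector v of λ).

  λ = 2: largest Jordan block has size 2, contributing (x − 2)^2

So m_A(x) = (x - 2)^2 = x^2 - 4*x + 4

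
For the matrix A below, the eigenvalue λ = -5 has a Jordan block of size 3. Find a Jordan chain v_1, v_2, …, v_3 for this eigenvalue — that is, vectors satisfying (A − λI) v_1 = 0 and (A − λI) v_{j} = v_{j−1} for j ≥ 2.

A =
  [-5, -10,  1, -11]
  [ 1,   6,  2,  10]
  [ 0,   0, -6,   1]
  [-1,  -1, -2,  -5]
A Jordan chain for λ = -5 of length 3:
v_1 = (1, 1, -1, -1)ᵀ
v_2 = (0, 1, 0, -1)ᵀ
v_3 = (1, 0, 0, 0)ᵀ

Let N = A − (-5)·I. We want v_3 with N^3 v_3 = 0 but N^2 v_3 ≠ 0; then v_{j-1} := N · v_j for j = 3, …, 2.

Pick v_3 = (1, 0, 0, 0)ᵀ.
Then v_2 = N · v_3 = (0, 1, 0, -1)ᵀ.
Then v_1 = N · v_2 = (1, 1, -1, -1)ᵀ.

Sanity check: (A − (-5)·I) v_1 = (0, 0, 0, 0)ᵀ = 0. ✓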